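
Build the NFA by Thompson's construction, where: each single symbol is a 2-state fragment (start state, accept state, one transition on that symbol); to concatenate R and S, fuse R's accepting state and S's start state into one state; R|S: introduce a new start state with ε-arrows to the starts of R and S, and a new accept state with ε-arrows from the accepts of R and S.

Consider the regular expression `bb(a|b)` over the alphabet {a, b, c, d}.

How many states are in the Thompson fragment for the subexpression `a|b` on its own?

6

Fragment for `a|b`:
Each of the 2 symbol leaves contributes a 2-state fragment.
  a|b → 6 states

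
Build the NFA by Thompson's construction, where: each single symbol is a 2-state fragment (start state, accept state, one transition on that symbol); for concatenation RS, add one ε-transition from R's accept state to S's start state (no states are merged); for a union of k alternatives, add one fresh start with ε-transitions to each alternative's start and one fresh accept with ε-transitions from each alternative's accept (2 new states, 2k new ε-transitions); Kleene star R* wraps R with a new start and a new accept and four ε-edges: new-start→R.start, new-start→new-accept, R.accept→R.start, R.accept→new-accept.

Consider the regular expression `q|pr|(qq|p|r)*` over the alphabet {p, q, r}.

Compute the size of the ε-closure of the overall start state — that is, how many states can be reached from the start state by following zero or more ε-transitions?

Let C(F) = |ε-closure(F.start)| within fragment F, and note whether F accepts ε. Symbol fragments have C = 1 and do not accept ε. Then:
  pr → |closure| equals the left operand's closure size = 1 (its accept is not ε-reachable, so the closure stops there)
  qq → same as the first factor's closure: |closure| = 1
  qq|p|r → new start ε-reaches every alternative's start; none of them accept ε, so the new accept is not reached: |closure| = 1 + 1 + 1 + 1 = 4
  (qq|p|r)* → the star's fresh start ε-reaches both the body's start and the fresh accept: |closure| = 2 + 4 = 6
  q|pr|(qq|p|r)* → |closure| = 1 (new start) + (1 + 1 + 6) + 1 (new accept, since some branch ε-reaches its own accept) = 10

10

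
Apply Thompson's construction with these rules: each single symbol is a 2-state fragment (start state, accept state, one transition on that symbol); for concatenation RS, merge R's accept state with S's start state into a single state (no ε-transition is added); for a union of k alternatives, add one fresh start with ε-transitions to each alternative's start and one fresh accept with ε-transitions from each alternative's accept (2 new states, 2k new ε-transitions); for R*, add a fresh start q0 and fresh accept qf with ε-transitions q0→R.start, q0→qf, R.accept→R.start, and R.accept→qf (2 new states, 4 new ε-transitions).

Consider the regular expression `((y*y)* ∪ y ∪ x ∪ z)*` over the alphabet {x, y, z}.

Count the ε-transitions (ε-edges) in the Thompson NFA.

20

By structural recursion:
Each of the 5 symbol leaves contributes 0 ε-transitions.
  y* = 4 ε-transitions
  y*y = 4 ε-transitions
  (y*y)* = 8 ε-transitions
  (y*y)* ∪ y ∪ x ∪ z = 16 ε-transitions
  ((y*y)* ∪ y ∪ x ∪ z)* = 20 ε-transitions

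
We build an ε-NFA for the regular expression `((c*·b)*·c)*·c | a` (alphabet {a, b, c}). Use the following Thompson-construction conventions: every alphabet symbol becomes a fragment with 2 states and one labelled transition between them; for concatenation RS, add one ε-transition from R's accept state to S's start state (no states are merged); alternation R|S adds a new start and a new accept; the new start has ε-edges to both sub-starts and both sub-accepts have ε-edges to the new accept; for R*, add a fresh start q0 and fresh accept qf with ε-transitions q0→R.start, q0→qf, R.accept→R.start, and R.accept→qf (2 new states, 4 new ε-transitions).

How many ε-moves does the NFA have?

19

Building bottom-up:
Each of the 5 symbol leaves contributes 0 ε-transitions.
  c* : 4 ε-transitions
  c*·b : 5 ε-transitions
  (c*·b)* : 9 ε-transitions
  (c*·b)*·c : 10 ε-transitions
  ((c*·b)*·c)* : 14 ε-transitions
  ((c*·b)*·c)*·c : 15 ε-transitions
  ((c*·b)*·c)*·c | a : 19 ε-transitions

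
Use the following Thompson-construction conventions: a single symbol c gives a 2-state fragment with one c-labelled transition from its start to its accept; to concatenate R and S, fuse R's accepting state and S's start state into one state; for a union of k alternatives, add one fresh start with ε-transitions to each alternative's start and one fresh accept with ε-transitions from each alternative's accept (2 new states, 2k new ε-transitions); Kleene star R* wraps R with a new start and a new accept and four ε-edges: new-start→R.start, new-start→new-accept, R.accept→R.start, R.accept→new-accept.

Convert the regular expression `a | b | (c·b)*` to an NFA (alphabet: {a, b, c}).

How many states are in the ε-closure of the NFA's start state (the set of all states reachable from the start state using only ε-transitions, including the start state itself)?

7

Work bottom-up. For each fragment F, track |ε-closure(F.start)| and whether F's accept lies in that closure (i.e. whether F accepts ε). A single-symbol fragment has closure size 1 and does not accept ε.
  c·b — |ε-closure| equals the left operand's closure size = 1 (its accept is not ε-reachable, so the closure stops there)
  (c·b)* — |ε-closure| = 1 (new start) + 1 (body) + 1 (new accept) = 3
  a | b | (c·b)* — |ε-closure| = 1 (new start) + (1 + 1 + 3) + 1 (new accept, since some branch ε-reaches its own accept) = 7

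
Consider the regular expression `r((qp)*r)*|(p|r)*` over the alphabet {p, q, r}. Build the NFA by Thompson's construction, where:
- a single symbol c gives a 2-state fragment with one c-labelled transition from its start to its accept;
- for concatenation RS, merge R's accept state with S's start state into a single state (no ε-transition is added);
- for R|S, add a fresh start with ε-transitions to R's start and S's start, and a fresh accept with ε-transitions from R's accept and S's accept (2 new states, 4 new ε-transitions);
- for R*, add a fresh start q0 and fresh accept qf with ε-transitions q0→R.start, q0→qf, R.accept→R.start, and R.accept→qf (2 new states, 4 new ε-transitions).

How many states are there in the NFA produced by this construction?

19

Per subexpression:
Each of the 6 symbol leaves contributes a 2-state fragment.
  qp : 3 states
  (qp)* : 5 states
  (qp)*r : 6 states
  ((qp)*r)* : 8 states
  r((qp)*r)* : 9 states
  p|r : 6 states
  (p|r)* : 8 states
  r((qp)*r)*|(p|r)* : 19 states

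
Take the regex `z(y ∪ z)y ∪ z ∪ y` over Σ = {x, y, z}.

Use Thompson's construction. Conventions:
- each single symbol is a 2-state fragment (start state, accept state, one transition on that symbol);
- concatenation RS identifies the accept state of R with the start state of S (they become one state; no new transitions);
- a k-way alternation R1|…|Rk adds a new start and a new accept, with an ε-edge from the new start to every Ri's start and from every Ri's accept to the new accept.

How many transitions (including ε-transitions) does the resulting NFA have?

16

Bottom-up over the parse tree:
Each of the 6 symbol leaves contributes 1 transition (1 symbol, 0 ε).
  y ∪ z = 6 transitions (2 symbol, 4 ε)
  z(y ∪ z)y = 8 transitions (4 symbol, 4 ε)
  z(y ∪ z)y ∪ z ∪ y = 16 transitions (6 symbol, 10 ε)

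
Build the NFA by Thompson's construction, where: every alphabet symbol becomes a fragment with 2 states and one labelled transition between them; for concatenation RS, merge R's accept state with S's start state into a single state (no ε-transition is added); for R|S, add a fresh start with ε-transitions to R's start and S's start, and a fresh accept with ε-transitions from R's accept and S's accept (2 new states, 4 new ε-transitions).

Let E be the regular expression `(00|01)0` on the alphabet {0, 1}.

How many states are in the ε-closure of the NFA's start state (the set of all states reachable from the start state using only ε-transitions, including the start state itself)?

Compute the ε-closure size of each fragment's start state recursively; a symbol fragment's start has no outgoing ε-edge, so its closure is just itself (size 1).
  00 — C equals the left operand's closure size = 1 (its accept is not ε-reachable, so the closure stops there)
  01 — C equals the left operand's closure size = 1 (its accept is not ε-reachable, so the closure stops there)
  00|01 — new start ε-reaches every alternative's start; none of them accept ε, so the new accept is not reached: C = 1 + 1 + 1 = 3
  (00|01)0 — same as the first factor's closure: C = 3

3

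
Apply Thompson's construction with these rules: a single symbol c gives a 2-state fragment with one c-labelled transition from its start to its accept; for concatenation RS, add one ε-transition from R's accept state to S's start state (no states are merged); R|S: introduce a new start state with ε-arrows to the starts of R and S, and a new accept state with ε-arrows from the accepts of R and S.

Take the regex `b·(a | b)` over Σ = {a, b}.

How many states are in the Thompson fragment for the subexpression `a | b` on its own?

6

Fragment for `a | b`:
Each of the 2 symbol leaves contributes a 2-state fragment.
  a | b : 6 states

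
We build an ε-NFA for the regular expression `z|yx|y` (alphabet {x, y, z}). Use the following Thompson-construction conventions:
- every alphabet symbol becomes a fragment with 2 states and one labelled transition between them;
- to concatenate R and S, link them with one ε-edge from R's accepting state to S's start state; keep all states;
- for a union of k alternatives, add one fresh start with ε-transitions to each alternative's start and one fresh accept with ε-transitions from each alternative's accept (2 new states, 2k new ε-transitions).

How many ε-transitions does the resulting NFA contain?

Bottom-up over the parse tree:
Each of the 4 symbol leaves contributes 0 ε-transitions.
  yx — 1 ε-transition
  z|yx|y — 7 ε-transitions

7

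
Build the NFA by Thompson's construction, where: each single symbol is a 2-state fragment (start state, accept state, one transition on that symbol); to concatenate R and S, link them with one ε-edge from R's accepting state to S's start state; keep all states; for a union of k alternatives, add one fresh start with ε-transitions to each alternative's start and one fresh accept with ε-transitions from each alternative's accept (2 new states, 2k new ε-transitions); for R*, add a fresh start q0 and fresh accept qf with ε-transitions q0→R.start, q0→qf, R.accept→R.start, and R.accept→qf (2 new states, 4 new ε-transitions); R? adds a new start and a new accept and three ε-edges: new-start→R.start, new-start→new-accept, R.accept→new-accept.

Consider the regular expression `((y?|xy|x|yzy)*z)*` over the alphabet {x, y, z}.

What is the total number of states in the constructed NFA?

24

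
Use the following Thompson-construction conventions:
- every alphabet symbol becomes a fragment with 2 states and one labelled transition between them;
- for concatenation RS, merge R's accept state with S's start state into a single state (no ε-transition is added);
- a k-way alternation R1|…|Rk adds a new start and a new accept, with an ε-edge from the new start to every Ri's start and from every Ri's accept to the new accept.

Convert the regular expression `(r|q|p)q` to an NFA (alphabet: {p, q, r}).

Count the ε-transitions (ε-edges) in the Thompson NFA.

6

By structural recursion:
Each of the 4 symbol leaves contributes 0 ε-transitions.
  r|q|p — 6 ε-transitions
  (r|q|p)q — 6 ε-transitions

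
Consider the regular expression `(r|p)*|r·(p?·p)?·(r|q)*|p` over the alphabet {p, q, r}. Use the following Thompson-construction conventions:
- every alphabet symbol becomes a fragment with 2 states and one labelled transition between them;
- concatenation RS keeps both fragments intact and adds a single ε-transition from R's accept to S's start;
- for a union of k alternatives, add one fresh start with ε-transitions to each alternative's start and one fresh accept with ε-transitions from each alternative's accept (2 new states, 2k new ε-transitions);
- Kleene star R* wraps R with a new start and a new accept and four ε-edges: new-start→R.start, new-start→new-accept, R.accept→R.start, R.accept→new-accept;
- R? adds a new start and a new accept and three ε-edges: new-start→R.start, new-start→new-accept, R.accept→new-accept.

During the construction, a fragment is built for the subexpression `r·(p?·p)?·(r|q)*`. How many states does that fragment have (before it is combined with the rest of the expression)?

18

Fragment for `r·(p?·p)?·(r|q)*`:
Each of the 5 symbol leaves contributes a 2-state fragment.
  p? — 4 states
  p?·p — 6 states
  (p?·p)? — 8 states
  r|q — 6 states
  (r|q)* — 8 states
  r·(p?·p)?·(r|q)* — 18 states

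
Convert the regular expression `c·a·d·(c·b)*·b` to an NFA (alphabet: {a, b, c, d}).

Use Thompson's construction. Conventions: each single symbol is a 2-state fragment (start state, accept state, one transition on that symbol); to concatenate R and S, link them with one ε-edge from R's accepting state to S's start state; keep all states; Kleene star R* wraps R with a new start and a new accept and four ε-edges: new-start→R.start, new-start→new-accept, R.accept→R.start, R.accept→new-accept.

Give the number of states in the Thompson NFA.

Per subexpression:
Each of the 6 symbol leaves contributes a 2-state fragment.
  c·b → 4 states
  (c·b)* → 6 states
  c·a·d·(c·b)*·b → 14 states

14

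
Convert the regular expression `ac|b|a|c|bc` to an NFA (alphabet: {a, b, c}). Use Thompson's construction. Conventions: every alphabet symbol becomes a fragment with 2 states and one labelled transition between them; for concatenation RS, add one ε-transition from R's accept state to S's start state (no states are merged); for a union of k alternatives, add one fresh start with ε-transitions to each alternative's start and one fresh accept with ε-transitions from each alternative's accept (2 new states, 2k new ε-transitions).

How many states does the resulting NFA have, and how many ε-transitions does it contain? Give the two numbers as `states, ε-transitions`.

Building bottom-up:
Each of the 7 symbol leaves contributes 2 states and 0 ε-transitions.
  ac = 4 states, 1 ε-transition
  bc = 4 states, 1 ε-transition
  ac|b|a|c|bc = 16 states, 12 ε-transitions

16, 12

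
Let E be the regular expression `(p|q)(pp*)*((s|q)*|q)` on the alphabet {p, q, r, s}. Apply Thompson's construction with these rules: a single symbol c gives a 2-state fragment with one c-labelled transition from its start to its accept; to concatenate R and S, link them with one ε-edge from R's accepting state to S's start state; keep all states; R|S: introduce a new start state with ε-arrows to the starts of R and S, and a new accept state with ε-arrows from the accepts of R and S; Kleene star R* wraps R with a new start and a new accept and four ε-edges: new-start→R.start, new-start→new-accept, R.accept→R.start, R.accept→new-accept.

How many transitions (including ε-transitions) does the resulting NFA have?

Bottom-up over the parse tree:
Each of the 7 symbol leaves contributes 1 transition (1 symbol, 0 ε).
  p|q : 6 transitions (2 symbol, 4 ε)
  p* : 5 transitions (1 symbol, 4 ε)
  pp* : 7 transitions (2 symbol, 5 ε)
  (pp*)* : 11 transitions (2 symbol, 9 ε)
  s|q : 6 transitions (2 symbol, 4 ε)
  (s|q)* : 10 transitions (2 symbol, 8 ε)
  (s|q)*|q : 15 transitions (3 symbol, 12 ε)
  (p|q)(pp*)*((s|q)*|q) : 34 transitions (7 symbol, 27 ε)

34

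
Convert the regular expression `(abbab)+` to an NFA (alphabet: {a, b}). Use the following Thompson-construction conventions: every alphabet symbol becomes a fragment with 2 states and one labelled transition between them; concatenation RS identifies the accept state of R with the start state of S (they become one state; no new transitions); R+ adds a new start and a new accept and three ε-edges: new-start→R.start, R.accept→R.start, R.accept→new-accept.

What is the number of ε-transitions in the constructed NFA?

Per subexpression:
Each of the 5 symbol leaves contributes 0 ε-transitions.
  abbab → 0 ε-transitions
  (abbab)+ → 3 ε-transitions

3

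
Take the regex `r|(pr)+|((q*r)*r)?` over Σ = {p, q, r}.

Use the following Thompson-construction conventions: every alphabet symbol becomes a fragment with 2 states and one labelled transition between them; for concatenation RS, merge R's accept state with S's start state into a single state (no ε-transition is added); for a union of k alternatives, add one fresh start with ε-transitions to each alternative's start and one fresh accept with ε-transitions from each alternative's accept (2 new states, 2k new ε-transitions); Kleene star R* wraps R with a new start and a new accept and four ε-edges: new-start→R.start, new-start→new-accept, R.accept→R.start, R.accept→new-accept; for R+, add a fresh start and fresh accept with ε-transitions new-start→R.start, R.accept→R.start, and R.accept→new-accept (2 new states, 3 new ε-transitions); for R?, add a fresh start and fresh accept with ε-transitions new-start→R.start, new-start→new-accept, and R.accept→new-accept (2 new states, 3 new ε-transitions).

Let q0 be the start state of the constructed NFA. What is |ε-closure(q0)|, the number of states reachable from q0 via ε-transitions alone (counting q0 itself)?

Work bottom-up. For each fragment F, track |ε-closure(F.start)| and whether F's accept lies in that closure (i.e. whether F accepts ε). A single-symbol fragment has closure size 1 and does not accept ε.
  pr : |ε-closure| equals the left operand's closure size = 1 (its accept is not ε-reachable, so the closure stops there)
  (pr)+ : new start ε-reaches only the body's start; the new accept needs a symbol first: |ε-closure| = 1 + 1 = 2
  q* : |ε-closure| = 1 (new start) + 1 (body) + 1 (new accept) = 3
  q*r : the left operand accepts ε, so the closure extends into the next operand (the shared merged state is already counted); |ε-closure| = 3 + (1−1) = 3
  (q*r)* : the star's fresh start ε-reaches both the body's start and the fresh accept: |ε-closure| = 2 + 3 = 5
  (q*r)*r : |ε-closure| = 5 + (1−1) = 5 (closure spills across the concat boundary because the left factor accepts ε)
  ((q*r)*r)? : new start has ε-edges to the inner start and to the new accept, so |ε-closure| = 2 + 5 = 7
  r|(pr)+|((q*r)*r)? : new start ε-reaches every alternative's start; at least one alternative accepts ε, so the union's new accept is reached too: |ε-closure| = 1 + 1 + 2 + 7 + 1 = 12

12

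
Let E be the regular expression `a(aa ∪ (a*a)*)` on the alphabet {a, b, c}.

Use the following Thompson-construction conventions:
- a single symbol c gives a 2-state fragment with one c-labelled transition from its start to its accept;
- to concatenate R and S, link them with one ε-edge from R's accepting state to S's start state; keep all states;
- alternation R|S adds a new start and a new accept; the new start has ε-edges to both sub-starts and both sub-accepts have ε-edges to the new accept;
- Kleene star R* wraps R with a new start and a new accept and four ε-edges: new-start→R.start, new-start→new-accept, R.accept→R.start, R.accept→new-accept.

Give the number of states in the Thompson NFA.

16

By structural recursion:
Each of the 5 symbol leaves contributes a 2-state fragment.
  aa = 4 states
  a* = 4 states
  a*a = 6 states
  (a*a)* = 8 states
  aa ∪ (a*a)* = 14 states
  a(aa ∪ (a*a)*) = 16 states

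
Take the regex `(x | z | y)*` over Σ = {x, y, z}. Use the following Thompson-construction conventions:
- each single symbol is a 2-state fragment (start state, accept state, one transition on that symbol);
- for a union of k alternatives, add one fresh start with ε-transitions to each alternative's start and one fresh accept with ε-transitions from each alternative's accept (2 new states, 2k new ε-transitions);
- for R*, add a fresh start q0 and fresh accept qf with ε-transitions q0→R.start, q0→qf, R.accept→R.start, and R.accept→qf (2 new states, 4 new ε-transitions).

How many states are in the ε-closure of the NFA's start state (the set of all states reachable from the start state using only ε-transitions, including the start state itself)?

Work bottom-up. For each fragment F, track |ε-closure(F.start)| and whether F's accept lies in that closure (i.e. whether F accepts ε). A single-symbol fragment has closure size 1 and does not accept ε.
  x | z | y → new start ε-reaches every alternative's start; none of them accept ε, so the new accept is not reached: C = 1 + 1 + 1 + 1 = 4
  (x | z | y)* → C = 1 (new start) + 4 (body) + 1 (new accept) = 6

6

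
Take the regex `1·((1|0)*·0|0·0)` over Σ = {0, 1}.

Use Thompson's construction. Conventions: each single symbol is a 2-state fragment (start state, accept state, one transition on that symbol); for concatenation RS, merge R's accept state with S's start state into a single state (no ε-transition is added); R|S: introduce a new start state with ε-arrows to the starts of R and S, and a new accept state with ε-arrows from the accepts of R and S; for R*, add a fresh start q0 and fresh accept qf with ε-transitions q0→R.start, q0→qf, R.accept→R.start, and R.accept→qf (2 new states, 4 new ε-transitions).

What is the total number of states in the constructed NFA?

Building bottom-up:
Each of the 6 symbol leaves contributes a 2-state fragment.
  1|0 : 6 states
  (1|0)* : 8 states
  (1|0)*·0 : 9 states
  0·0 : 3 states
  (1|0)*·0|0·0 : 14 states
  1·((1|0)*·0|0·0) : 15 states

15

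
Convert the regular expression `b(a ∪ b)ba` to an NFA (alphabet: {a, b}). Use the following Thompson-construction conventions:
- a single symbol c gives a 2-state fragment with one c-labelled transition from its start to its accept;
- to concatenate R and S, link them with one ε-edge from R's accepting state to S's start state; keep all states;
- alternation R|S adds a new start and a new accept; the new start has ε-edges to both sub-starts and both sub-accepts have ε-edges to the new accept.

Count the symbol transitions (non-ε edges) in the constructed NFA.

5

Bottom-up over the parse tree:
Each of the 5 symbol leaves contributes exactly 1 symbol transition.
  a ∪ b = 2 symbol transitions
  b(a ∪ b)ba = 5 symbol transitions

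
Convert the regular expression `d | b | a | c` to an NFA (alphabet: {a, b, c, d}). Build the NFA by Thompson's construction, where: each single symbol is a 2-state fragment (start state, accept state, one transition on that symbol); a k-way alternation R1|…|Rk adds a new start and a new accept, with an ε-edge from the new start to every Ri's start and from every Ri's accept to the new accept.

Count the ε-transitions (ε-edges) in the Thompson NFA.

8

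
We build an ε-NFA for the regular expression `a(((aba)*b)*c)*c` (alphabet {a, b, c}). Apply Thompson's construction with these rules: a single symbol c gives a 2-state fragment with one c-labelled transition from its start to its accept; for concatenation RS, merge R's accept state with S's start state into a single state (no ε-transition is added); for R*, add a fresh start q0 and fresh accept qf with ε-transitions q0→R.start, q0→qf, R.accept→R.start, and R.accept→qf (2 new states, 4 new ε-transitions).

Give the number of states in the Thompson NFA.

14

Bottom-up over the parse tree:
Each of the 7 symbol leaves contributes a 2-state fragment.
  aba : 4 states
  (aba)* : 6 states
  (aba)*b : 7 states
  ((aba)*b)* : 9 states
  ((aba)*b)*c : 10 states
  (((aba)*b)*c)* : 12 states
  a(((aba)*b)*c)*c : 14 states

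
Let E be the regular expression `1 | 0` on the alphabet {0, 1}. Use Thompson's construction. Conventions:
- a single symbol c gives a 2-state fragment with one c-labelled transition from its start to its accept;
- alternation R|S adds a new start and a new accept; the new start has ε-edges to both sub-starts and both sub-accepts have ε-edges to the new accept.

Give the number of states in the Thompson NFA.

Bottom-up over the parse tree:
Each of the 2 symbol leaves contributes a 2-state fragment.
  1 | 0 : 6 states

6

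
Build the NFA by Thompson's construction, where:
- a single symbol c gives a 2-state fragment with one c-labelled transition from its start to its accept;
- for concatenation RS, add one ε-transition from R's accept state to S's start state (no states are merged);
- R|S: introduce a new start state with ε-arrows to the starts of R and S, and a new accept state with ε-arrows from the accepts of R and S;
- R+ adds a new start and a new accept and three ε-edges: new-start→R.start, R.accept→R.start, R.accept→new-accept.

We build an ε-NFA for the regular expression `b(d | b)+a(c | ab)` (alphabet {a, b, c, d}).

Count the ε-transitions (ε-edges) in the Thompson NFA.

15

Building bottom-up:
Each of the 7 symbol leaves contributes 0 ε-transitions.
  d | b : 4 ε-transitions
  (d | b)+ : 7 ε-transitions
  ab : 1 ε-transition
  c | ab : 5 ε-transitions
  b(d | b)+a(c | ab) : 15 ε-transitions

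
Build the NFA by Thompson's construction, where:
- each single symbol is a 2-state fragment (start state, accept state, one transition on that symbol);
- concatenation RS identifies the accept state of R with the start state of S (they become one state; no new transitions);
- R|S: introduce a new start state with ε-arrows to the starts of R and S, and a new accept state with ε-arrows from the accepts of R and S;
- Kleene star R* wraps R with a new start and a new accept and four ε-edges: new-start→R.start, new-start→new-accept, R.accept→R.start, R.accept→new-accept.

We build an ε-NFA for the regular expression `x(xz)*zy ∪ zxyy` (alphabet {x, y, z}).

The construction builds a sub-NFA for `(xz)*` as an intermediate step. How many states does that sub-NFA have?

5

Fragment for `(xz)*`:
Each of the 2 symbol leaves contributes a 2-state fragment.
  xz → 3 states
  (xz)* → 5 states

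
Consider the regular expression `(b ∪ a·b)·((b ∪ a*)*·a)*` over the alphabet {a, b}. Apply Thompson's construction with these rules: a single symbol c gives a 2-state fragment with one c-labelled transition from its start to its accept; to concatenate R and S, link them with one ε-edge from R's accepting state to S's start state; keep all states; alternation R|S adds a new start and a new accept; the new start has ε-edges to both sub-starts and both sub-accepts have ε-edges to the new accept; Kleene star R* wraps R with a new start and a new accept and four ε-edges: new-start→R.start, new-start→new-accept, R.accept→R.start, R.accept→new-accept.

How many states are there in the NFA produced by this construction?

Per subexpression:
Each of the 6 symbol leaves contributes a 2-state fragment.
  a·b : 4 states
  b ∪ a·b : 8 states
  a* : 4 states
  b ∪ a* : 8 states
  (b ∪ a*)* : 10 states
  (b ∪ a*)*·a : 12 states
  ((b ∪ a*)*·a)* : 14 states
  (b ∪ a·b)·((b ∪ a*)*·a)* : 22 states

22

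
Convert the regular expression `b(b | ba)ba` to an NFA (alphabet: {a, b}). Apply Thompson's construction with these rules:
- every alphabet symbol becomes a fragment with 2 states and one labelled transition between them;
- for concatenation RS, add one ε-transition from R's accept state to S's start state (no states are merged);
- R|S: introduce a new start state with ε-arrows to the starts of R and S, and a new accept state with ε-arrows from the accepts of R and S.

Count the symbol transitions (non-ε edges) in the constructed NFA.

Building bottom-up:
Each of the 6 symbol leaves contributes exactly 1 symbol transition.
  ba : 2 symbol transitions
  b | ba : 3 symbol transitions
  b(b | ba)ba : 6 symbol transitions

6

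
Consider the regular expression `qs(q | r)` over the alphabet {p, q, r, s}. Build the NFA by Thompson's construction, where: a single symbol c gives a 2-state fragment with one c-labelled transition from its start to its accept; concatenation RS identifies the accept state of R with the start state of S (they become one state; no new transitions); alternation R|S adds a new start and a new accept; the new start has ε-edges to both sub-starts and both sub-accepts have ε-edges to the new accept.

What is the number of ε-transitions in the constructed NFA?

4

By structural recursion:
Each of the 4 symbol leaves contributes 0 ε-transitions.
  q | r : 4 ε-transitions
  qs(q | r) : 4 ε-transitions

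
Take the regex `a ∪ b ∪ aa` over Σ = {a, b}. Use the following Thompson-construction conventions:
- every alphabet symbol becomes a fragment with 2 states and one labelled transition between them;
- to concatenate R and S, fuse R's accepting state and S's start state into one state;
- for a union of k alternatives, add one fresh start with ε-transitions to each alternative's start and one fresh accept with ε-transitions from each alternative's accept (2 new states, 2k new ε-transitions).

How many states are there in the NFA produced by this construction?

9

By structural recursion:
Each of the 4 symbol leaves contributes a 2-state fragment.
  aa — 3 states
  a ∪ b ∪ aa — 9 states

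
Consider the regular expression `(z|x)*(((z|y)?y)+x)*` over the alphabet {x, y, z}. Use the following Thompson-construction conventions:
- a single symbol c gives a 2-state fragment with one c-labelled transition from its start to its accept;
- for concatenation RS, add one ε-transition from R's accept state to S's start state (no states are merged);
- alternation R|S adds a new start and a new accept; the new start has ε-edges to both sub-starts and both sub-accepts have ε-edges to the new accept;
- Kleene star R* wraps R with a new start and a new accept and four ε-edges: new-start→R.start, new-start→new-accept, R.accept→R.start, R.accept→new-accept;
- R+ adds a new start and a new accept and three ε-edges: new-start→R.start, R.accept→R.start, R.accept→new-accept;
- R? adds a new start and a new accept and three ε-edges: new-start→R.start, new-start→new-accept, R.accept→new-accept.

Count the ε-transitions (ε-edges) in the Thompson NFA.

25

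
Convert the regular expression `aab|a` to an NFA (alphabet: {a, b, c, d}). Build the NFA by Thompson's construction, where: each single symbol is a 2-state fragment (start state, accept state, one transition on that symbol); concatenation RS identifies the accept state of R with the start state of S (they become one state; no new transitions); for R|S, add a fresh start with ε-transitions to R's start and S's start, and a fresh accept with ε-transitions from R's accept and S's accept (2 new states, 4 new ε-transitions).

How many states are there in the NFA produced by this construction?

Bottom-up over the parse tree:
Each of the 4 symbol leaves contributes a 2-state fragment.
  aab = 4 states
  aab|a = 8 states

8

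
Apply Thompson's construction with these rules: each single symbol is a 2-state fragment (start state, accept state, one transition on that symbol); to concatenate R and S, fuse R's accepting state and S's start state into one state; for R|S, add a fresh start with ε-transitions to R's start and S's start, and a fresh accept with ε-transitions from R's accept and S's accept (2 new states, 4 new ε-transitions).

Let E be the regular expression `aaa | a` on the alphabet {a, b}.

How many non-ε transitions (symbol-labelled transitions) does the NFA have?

4

Recursing over subexpressions:
Each of the 4 symbol leaves contributes exactly 1 symbol transition.
  aaa — 3 symbol transitions
  aaa | a — 4 symbol transitions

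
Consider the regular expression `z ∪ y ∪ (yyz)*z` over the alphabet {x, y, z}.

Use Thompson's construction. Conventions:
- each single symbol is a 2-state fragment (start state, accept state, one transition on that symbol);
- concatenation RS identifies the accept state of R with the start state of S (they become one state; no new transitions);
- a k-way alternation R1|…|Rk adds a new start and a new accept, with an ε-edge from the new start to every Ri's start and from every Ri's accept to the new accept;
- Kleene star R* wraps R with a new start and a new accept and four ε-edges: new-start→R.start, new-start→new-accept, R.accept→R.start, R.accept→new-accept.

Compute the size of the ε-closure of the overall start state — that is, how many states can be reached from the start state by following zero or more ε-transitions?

Compute the ε-closure size of each fragment's start state recursively; a symbol fragment's start has no outgoing ε-edge, so its closure is just itself (size 1).
  yyz → same as the first factor's closure: C = 1
  (yyz)* → C = 1 (new start) + 1 (body) + 1 (new accept) = 3
  (yyz)*z → C = 3 + (1−1) = 3 (closure spills across the concat boundary because the left factor accepts ε)
  z ∪ y ∪ (yyz)*z → C = 1 + 1 + 1 + 3 = 6 (the new accept is not ε-reachable since no branch accepts ε)

6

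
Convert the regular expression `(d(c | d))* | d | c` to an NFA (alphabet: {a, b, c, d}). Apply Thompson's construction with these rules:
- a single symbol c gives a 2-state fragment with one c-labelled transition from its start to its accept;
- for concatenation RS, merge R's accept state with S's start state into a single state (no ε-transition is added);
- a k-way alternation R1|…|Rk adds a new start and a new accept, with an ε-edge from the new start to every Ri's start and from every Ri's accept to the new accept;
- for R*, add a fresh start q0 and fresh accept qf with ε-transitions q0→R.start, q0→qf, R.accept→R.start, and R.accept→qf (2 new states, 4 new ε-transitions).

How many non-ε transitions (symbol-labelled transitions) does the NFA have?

Recursing over subexpressions:
Each of the 5 symbol leaves contributes exactly 1 symbol transition.
  c | d — 2 symbol transitions
  d(c | d) — 3 symbol transitions
  (d(c | d))* — 3 symbol transitions
  (d(c | d))* | d | c — 5 symbol transitions

5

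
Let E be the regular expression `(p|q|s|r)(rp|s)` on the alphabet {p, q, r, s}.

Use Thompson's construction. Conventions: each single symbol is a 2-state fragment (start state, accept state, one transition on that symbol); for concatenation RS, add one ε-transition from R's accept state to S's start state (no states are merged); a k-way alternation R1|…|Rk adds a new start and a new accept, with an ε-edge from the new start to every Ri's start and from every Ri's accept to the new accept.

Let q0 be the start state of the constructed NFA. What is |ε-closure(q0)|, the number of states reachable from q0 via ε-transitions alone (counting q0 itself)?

Let C(F) = |ε-closure(F.start)| within fragment F, and note whether F accepts ε. Symbol fragments have C = 1 and do not accept ε. Then:
  p|q|s|r : |closure| = 1 + 1 + 1 + 1 + 1 = 5 (the new accept is not ε-reachable since no branch accepts ε)
  rp : |closure| equals the left operand's closure size = 1 (its accept is not ε-reachable, so the closure stops there)
  rp|s : new start ε-reaches every alternative's start; none of them accept ε, so the new accept is not reached: |closure| = 1 + 1 + 1 = 3
  (p|q|s|r)(rp|s) : same as the first factor's closure: |closure| = 5

5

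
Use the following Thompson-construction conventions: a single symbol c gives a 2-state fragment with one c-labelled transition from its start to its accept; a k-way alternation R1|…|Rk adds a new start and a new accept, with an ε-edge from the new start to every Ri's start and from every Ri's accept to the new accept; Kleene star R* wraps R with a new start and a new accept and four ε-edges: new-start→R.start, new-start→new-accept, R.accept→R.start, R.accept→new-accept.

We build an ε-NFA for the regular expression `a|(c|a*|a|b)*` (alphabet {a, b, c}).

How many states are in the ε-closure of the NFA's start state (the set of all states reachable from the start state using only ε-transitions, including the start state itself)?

13

Work bottom-up. For each fragment F, track |ε-closure(F.start)| and whether F's accept lies in that closure (i.e. whether F accepts ε). A single-symbol fragment has closure size 1 and does not accept ε.
  a* : C = 1 (new start) + 1 (body) + 1 (new accept) = 3
  c|a*|a|b : new start ε-reaches every alternative's start; at least one alternative accepts ε, so the union's new accept is reached too: C = 1 + 1 + 3 + 1 + 1 + 1 = 8
  (c|a*|a|b)* : the star's fresh start ε-reaches both the body's start and the fresh accept: C = 2 + 8 = 10
  a|(c|a*|a|b)* : C = 1 (new start) + (1 + 10) + 1 (new accept, since some branch ε-reaches its own accept) = 13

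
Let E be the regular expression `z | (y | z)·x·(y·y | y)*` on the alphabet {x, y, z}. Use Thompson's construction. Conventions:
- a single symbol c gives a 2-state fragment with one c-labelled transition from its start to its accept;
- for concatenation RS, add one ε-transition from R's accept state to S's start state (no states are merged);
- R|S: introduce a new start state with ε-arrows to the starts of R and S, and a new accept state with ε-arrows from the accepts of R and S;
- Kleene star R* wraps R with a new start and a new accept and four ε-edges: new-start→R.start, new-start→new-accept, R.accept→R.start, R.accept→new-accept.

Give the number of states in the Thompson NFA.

22

Per subexpression:
Each of the 7 symbol leaves contributes a 2-state fragment.
  y | z — 6 states
  y·y — 4 states
  y·y | y — 8 states
  (y·y | y)* — 10 states
  (y | z)·x·(y·y | y)* — 18 states
  z | (y | z)·x·(y·y | y)* — 22 states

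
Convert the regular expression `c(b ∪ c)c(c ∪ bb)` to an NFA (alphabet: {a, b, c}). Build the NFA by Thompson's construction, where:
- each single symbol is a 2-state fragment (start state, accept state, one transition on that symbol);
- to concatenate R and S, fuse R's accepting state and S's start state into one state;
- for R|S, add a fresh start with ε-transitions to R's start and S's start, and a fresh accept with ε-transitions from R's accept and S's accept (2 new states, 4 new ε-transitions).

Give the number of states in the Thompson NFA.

Recursing over subexpressions:
Each of the 7 symbol leaves contributes a 2-state fragment.
  b ∪ c = 6 states
  bb = 3 states
  c ∪ bb = 7 states
  c(b ∪ c)c(c ∪ bb) = 14 states

14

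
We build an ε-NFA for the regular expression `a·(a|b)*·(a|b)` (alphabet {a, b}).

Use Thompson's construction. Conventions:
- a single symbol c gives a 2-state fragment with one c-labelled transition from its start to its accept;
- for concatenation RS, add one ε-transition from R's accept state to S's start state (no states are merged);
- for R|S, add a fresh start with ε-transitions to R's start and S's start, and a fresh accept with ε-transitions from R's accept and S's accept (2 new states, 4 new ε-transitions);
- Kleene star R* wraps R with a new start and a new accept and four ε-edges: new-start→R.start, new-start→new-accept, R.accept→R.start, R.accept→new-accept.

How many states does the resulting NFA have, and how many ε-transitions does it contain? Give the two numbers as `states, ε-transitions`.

16, 14

Per subexpression:
Each of the 5 symbol leaves contributes 2 states and 0 ε-transitions.
  a|b → 6 states, 4 ε-transitions
  (a|b)* → 8 states, 8 ε-transitions
  a|b → 6 states, 4 ε-transitions
  a·(a|b)*·(a|b) → 16 states, 14 ε-transitions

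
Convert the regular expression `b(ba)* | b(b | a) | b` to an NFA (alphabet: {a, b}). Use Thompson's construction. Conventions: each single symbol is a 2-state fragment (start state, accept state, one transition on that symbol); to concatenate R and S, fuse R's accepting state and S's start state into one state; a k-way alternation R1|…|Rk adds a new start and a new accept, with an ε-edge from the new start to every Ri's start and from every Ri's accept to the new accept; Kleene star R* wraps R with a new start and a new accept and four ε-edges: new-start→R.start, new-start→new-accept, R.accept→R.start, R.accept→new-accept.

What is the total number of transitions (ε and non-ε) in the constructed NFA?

21

Bottom-up over the parse tree:
Each of the 7 symbol leaves contributes 1 transition (1 symbol, 0 ε).
  ba : 2 transitions (2 symbol, 0 ε)
  (ba)* : 6 transitions (2 symbol, 4 ε)
  b(ba)* : 7 transitions (3 symbol, 4 ε)
  b | a : 6 transitions (2 symbol, 4 ε)
  b(b | a) : 7 transitions (3 symbol, 4 ε)
  b(ba)* | b(b | a) | b : 21 transitions (7 symbol, 14 ε)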